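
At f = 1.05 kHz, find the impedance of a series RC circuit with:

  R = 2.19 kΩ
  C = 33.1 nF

Step 1 — Angular frequency: ω = 2π·f = 2π·1050 = 6597 rad/s.
Step 2 — Component impedances:
  R: Z = R = 2190 Ω
  C: Z = 1/(jωC) = -j/(ω·C) = 0 - j4579 Ω
Step 3 — Series combination: Z_total = R + C = 2190 - j4579 Ω = 5076∠-64.4° Ω.

Z = 2190 - j4579 Ω = 5076∠-64.4° Ω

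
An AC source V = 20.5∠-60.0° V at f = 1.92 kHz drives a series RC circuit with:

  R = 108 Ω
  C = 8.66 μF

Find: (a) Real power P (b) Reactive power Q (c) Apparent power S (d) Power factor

Step 1 — Angular frequency: ω = 2π·f = 2π·1920 = 1.206e+04 rad/s.
Step 2 — Component impedances:
  R: Z = R = 108 Ω
  C: Z = 1/(jωC) = -j/(ω·C) = 0 - j9.572 Ω
Step 3 — Series combination: Z_total = R + C = 108 - j9.572 Ω = 108.4∠-5.1° Ω.
Step 4 — Source phasor: V = 20.5∠-60.0° V = 10.25 - j17.75 V.
Step 5 — Current: I = V / Z = 0.1086 - j0.1548 A = 0.1891∠-54.9° A.
Step 6 — Complex power: S = V·I* = 3.861 - j0.3422 VA.
Step 7 — Real power: P = Re(S) = 3.861 W.
Step 8 — Reactive power: Q = Im(S) = -0.3422 VAR.
Step 9 — Apparent power: |S| = 3.876 VA.
Step 10 — Power factor: PF = P/|S| = 0.9961 (leading).

(a) P = 3.861 W  (b) Q = -0.3422 VAR  (c) S = 3.876 VA  (d) PF = 0.9961 (leading)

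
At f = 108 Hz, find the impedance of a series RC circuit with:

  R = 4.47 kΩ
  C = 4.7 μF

Step 1 — Angular frequency: ω = 2π·f = 2π·108 = 678.6 rad/s.
Step 2 — Component impedances:
  R: Z = R = 4470 Ω
  C: Z = 1/(jωC) = -j/(ω·C) = 0 - j313.5 Ω
Step 3 — Series combination: Z_total = R + C = 4470 - j313.5 Ω = 4481∠-4.0° Ω.

Z = 4470 - j313.5 Ω = 4481∠-4.0° Ω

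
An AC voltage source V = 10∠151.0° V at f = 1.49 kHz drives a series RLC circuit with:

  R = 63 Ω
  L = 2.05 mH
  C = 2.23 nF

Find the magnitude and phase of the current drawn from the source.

Step 1 — Angular frequency: ω = 2π·f = 2π·1490 = 9362 rad/s.
Step 2 — Component impedances:
  R: Z = R = 63 Ω
  L: Z = jωL = j·9362·0.00205 = 0 + j19.19 Ω
  C: Z = 1/(jωC) = -j/(ω·C) = 0 - j4.79e+04 Ω
Step 3 — Series combination: Z_total = R + L + C = 63 - j4.788e+04 Ω = 4.788e+04∠-89.9° Ω.
Step 4 — Source phasor: V = 10∠151.0° V = -8.746 + j4.848 V.
Step 5 — Ohm's law: I = V / Z_total = (-8.746 + j4.848) / (63 - j4.788e+04) = -0.0001015 - j0.0001825 A.
Step 6 — Convert to polar: |I| = 0.0002089 A, ∠I = -119.1°.

I = 0.0002089∠-119.1° A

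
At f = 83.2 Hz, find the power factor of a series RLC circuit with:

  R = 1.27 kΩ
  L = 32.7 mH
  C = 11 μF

Step 1 — Angular frequency: ω = 2π·f = 2π·83.2 = 522.8 rad/s.
Step 2 — Component impedances:
  R: Z = R = 1270 Ω
  L: Z = jωL = j·522.8·0.0327 = 0 + j17.09 Ω
  C: Z = 1/(jωC) = -j/(ω·C) = 0 - j173.9 Ω
Step 3 — Series combination: Z_total = R + L + C = 1270 - j156.8 Ω = 1280∠-7.0° Ω.
Step 4 — Power factor: PF = cos(φ) = Re(Z)/|Z| = 1270/1279.6 = 0.9925.
Step 5 — Type: Im(Z) = -156.8 ⇒ leading (phase φ = -7.0°).

PF = 0.9925 (leading, φ = -7.0°)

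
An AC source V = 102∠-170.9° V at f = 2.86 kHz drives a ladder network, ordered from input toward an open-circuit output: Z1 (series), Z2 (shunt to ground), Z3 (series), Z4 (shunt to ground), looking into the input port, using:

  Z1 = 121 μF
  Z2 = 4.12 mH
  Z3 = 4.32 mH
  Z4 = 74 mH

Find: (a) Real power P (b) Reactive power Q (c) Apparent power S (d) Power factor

Step 1 — Angular frequency: ω = 2π·f = 2π·2860 = 1.797e+04 rad/s.
Step 2 — Component impedances:
  Z1: Z = 1/(jωC) = -j/(ω·C) = 0 - j0.4599 Ω
  Z2: Z = jωL = j·1.797e+04·0.00412 = 0 + j74.04 Ω
  Z3: Z = jωL = j·1.797e+04·0.00432 = 0 + j77.63 Ω
  Z4: Z = jωL = j·1.797e+04·0.074 = 0 + j1330 Ω
Step 3 — Ladder network (open output): work backward from the far end, alternating series and parallel combinations. Z_in = 0 + j69.88 Ω = 69.88∠90.0° Ω.
Step 4 — Source phasor: V = 102∠-170.9° V = -100.7 - j16.13 V.
Step 5 — Current: I = V / Z = -0.2309 + j1.441 A = 1.46∠99.1° A.
Step 6 — Complex power: S = V·I* = 0 + j148.9 VA.
Step 7 — Real power: P = Re(S) = 0 W.
Step 8 — Reactive power: Q = Im(S) = 148.9 VAR.
Step 9 — Apparent power: |S| = 148.9 VA.
Step 10 — Power factor: PF = P/|S| = 0 (lagging).

(a) P = 0 W  (b) Q = 148.9 VAR  (c) S = 148.9 VA  (d) PF = 0 (lagging)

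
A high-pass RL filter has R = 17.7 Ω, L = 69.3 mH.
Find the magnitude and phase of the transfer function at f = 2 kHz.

Step 1 — Angular frequency: ω = 2π·2000 = 1.257e+04 rad/s.
Step 2 — Transfer function: H(jω) = jωL/(R + jωL).
Step 3 — Numerator jωL = j·870.8; denominator R + jωL = 17.7 + j870.8.
Step 4 — H = 0.9996 + j0.02032.
Step 5 — Magnitude: |H| = 0.9998 (-0.0 dB); phase: φ = 1.2°.

|H| = 0.9998 (-0.0 dB), φ = 1.2°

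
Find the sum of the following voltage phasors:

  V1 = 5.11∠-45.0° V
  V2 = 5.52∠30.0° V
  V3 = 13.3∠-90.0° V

Step 1 — Convert each phasor to rectangular form:
  V1 = 5.11·(cos(-45.0°) + j·sin(-45.0°)) = 3.613 - j3.613 V
  V2 = 5.52·(cos(30.0°) + j·sin(30.0°)) = 4.78 + j2.76 V
  V3 = 13.3·(cos(-90.0°) + j·sin(-90.0°)) = 0 - j13.3 V
Step 2 — Sum components: V_total = 8.394 - j14.15 V.
Step 3 — Convert to polar: |V_total| = 16.46 V, ∠V_total = -59.3°.

V_total = 16.46∠-59.3° V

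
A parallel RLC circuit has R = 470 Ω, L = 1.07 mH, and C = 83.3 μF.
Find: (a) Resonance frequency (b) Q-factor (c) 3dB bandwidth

Step 1 — Resonance: ω₀ = 1/√(LC) = 1/√(0.00107·8.33e-05) = 3350 rad/s.
Step 2 — f₀ = ω₀/(2π) = 533.1 Hz.
Step 3 — Parallel Q: Q = R/(ω₀L) = 470/(3350·0.00107) = 131.1.
Step 4 — Bandwidth: Δω = ω₀/Q = 25.54 rad/s; BW = Δω/(2π) = 4.065 Hz.

(a) f₀ = 533.1 Hz  (b) Q = 131.1  (c) BW = 4.065 Hz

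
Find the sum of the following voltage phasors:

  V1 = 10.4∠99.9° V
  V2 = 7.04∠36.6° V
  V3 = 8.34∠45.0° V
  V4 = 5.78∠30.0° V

Step 1 — Convert each phasor to rectangular form:
  V1 = 10.4·(cos(99.9°) + j·sin(99.9°)) = -1.788 + j10.25 V
  V2 = 7.04·(cos(36.6°) + j·sin(36.6°)) = 5.652 + j4.197 V
  V3 = 8.34·(cos(45.0°) + j·sin(45.0°)) = 5.897 + j5.897 V
  V4 = 5.78·(cos(30.0°) + j·sin(30.0°)) = 5.006 + j2.89 V
Step 2 — Sum components: V_total = 14.77 + j23.23 V.
Step 3 — Convert to polar: |V_total| = 27.53 V, ∠V_total = 57.6°.

V_total = 27.53∠57.6° V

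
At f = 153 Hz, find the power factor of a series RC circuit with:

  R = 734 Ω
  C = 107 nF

Step 1 — Angular frequency: ω = 2π·f = 2π·153 = 961.3 rad/s.
Step 2 — Component impedances:
  R: Z = R = 734 Ω
  C: Z = 1/(jωC) = -j/(ω·C) = 0 - j9722 Ω
Step 3 — Series combination: Z_total = R + C = 734 - j9722 Ω = 9749∠-85.7° Ω.
Step 4 — Power factor: PF = cos(φ) = Re(Z)/|Z| = 734/9749 = 0.07529.
Step 5 — Type: Im(Z) = -9722 ⇒ leading (phase φ = -85.7°).

PF = 0.07529 (leading, φ = -85.7°)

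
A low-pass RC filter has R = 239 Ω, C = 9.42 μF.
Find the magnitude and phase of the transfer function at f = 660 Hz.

Step 1 — Angular frequency: ω = 2π·660 = 4147 rad/s.
Step 2 — Transfer function: H(jω) = 1/(1 + jωRC).
Step 3 — Denominator: 1 + jωRC = 1 + j·4147·239·9.42e-06 = 1 + j9.336.
Step 4 — H = 0.01134 - j0.1059.
Step 5 — Magnitude: |H| = 0.1065 (-19.5 dB); phase: φ = -83.9°.

|H| = 0.1065 (-19.5 dB), φ = -83.9°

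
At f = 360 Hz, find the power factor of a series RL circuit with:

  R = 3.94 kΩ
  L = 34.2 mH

Step 1 — Angular frequency: ω = 2π·f = 2π·360 = 2262 rad/s.
Step 2 — Component impedances:
  R: Z = R = 3940 Ω
  L: Z = jωL = j·2262·0.0342 = 0 + j77.36 Ω
Step 3 — Series combination: Z_total = R + L = 3940 + j77.36 Ω = 3941∠1.1° Ω.
Step 4 — Power factor: PF = cos(φ) = Re(Z)/|Z| = 3940/3940.8 = 0.9998.
Step 5 — Type: Im(Z) = 77.36 ⇒ lagging (phase φ = 1.1°).

PF = 0.9998 (lagging, φ = 1.1°)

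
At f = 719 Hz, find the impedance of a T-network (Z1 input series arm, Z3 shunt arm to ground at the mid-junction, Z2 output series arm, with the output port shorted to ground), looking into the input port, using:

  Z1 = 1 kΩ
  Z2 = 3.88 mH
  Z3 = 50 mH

Step 1 — Angular frequency: ω = 2π·f = 2π·719 = 4518 rad/s.
Step 2 — Component impedances:
  Z1: Z = R = 1000 Ω
  Z2: Z = jωL = j·4518·0.00388 = 0 + j17.53 Ω
  Z3: Z = jωL = j·4518·0.05 = 0 + j225.9 Ω
Step 3 — With the output port shorted to ground, the output series arm Z2 runs from the junction to ground; the shunt arm Z3 also runs from the junction to ground. They appear in parallel: Z3 || Z2 = 0 + j16.27 Ω.
Step 4 — Series with input arm Z1: Z_in = Z1 + (Z3 || Z2) = 1000 + j16.27 Ω = 1000∠0.9° Ω.

Z = 1000 + j16.27 Ω = 1000∠0.9° Ω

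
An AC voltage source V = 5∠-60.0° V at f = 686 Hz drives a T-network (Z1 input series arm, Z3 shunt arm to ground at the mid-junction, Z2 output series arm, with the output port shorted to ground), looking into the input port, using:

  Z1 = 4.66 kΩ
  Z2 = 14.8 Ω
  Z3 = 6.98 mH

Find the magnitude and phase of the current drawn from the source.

Step 1 — Angular frequency: ω = 2π·f = 2π·686 = 4310 rad/s.
Step 2 — Component impedances:
  Z1: Z = R = 4660 Ω
  Z2: Z = R = 14.8 Ω
  Z3: Z = jωL = j·4310·0.00698 = 0 + j30.09 Ω
Step 3 — With the output port shorted to ground, the output series arm Z2 runs from the junction to ground; the shunt arm Z3 also runs from the junction to ground. They appear in parallel: Z3 || Z2 = 11.92 + j5.862 Ω.
Step 4 — Series with input arm Z1: Z_in = Z1 + (Z3 || Z2) = 4672 + j5.862 Ω = 4672∠0.1° Ω.
Step 5 — Source phasor: V = 5∠-60.0° V = 2.5 - j4.33 V.
Step 6 — Ohm's law: I = V / Z_total = (2.5 - j4.33) / (4672 + j5.862) = 0.0005339 - j0.0009275 A.
Step 7 — Convert to polar: |I| = 0.00107 A, ∠I = -60.1°.

I = 0.00107∠-60.1° A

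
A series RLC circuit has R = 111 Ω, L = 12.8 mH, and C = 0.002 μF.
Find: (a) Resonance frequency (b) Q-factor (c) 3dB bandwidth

Step 1 — Resonance: ω₀ = 1/√(LC) = 1/√(0.0128·2e-09) = 1.976e+05 rad/s.
Step 2 — f₀ = ω₀/(2π) = 3.146e+04 Hz.
Step 3 — Series Q: Q = ω₀L/R = 1.976e+05·0.0128/111 = 22.79.
Step 4 — Bandwidth: Δω = ω₀/Q = 8672 rad/s; BW = Δω/(2π) = 1380 Hz.

(a) f₀ = 3.146e+04 Hz  (b) Q = 22.79  (c) BW = 1380 Hz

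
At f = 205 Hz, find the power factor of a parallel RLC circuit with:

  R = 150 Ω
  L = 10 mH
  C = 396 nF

Step 1 — Angular frequency: ω = 2π·f = 2π·205 = 1288 rad/s.
Step 2 — Component impedances:
  R: Z = R = 150 Ω
  L: Z = jωL = j·1288·0.01 = 0 + j12.88 Ω
  C: Z = 1/(jωC) = -j/(ω·C) = 0 - j1961 Ω
Step 3 — Parallel combination: 1/Z_total = 1/R + 1/L + 1/C; Z_total = 1.112 + j12.87 Ω = 12.92∠85.1° Ω.
Step 4 — Power factor: PF = cos(φ) = Re(Z)/|Z| = 1.11242/12.9175 = 0.08612.
Step 5 — Type: Im(Z) = 12.87 ⇒ lagging (phase φ = 85.1°).

PF = 0.08612 (lagging, φ = 85.1°)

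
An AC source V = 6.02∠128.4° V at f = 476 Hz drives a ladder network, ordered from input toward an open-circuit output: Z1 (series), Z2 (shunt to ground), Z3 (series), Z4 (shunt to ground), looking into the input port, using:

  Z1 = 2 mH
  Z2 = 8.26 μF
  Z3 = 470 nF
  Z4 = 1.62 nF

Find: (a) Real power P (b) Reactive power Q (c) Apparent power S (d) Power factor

Step 1 — Angular frequency: ω = 2π·f = 2π·476 = 2991 rad/s.
Step 2 — Component impedances:
  Z1: Z = jωL = j·2991·0.002 = 0 + j5.982 Ω
  Z2: Z = 1/(jωC) = -j/(ω·C) = 0 - j40.48 Ω
  Z3: Z = 1/(jωC) = -j/(ω·C) = 0 - j711.4 Ω
  Z4: Z = 1/(jωC) = -j/(ω·C) = 0 - j2.064e+05 Ω
Step 3 — Ladder network (open output): work backward from the far end, alternating series and parallel combinations. Z_in = 0 - j34.49 Ω = 34.49∠-90.0° Ω.
Step 4 — Source phasor: V = 6.02∠128.4° V = -3.739 + j4.718 V.
Step 5 — Current: I = V / Z = -0.1368 - j0.1084 A = 0.1745∠-141.6° A.
Step 6 — Complex power: S = V·I* = 0 - j1.051 VA.
Step 7 — Real power: P = Re(S) = 0 W.
Step 8 — Reactive power: Q = Im(S) = -1.051 VAR.
Step 9 — Apparent power: |S| = 1.051 VA.
Step 10 — Power factor: PF = P/|S| = 0 (leading).

(a) P = 0 W  (b) Q = -1.051 VAR  (c) S = 1.051 VA  (d) PF = 0 (leading)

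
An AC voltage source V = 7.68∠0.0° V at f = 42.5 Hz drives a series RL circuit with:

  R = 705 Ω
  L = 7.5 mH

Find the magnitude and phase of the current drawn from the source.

Step 1 — Angular frequency: ω = 2π·f = 2π·42.5 = 267 rad/s.
Step 2 — Component impedances:
  R: Z = R = 705 Ω
  L: Z = jωL = j·267·0.0075 = 0 + j2.003 Ω
Step 3 — Series combination: Z_total = R + L = 705 + j2.003 Ω = 705∠0.2° Ω.
Step 4 — Source phasor: V = 7.68∠0.0° V = 7.68 V.
Step 5 — Ohm's law: I = V / Z_total = (7.68) / (705 + j2.003) = 0.01089 - j3.095e-05 A.
Step 6 — Convert to polar: |I| = 0.01089 A, ∠I = -0.2°.

I = 0.01089∠-0.2° A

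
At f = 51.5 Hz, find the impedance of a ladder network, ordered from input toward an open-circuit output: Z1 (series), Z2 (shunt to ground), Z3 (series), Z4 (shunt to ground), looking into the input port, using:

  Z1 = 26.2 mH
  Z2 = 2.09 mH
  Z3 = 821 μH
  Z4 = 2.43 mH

Step 1 — Angular frequency: ω = 2π·f = 2π·51.5 = 323.6 rad/s.
Step 2 — Component impedances:
  Z1: Z = jωL = j·323.6·0.0262 = 0 + j8.478 Ω
  Z2: Z = jωL = j·323.6·0.00209 = 0 + j0.6763 Ω
  Z3: Z = jωL = j·323.6·0.000821 = 0 + j0.2657 Ω
  Z4: Z = jωL = j·323.6·0.00243 = 0 + j0.7863 Ω
Step 3 — Ladder network (open output): work backward from the far end, alternating series and parallel combinations. Z_in = 0 + j8.89 Ω = 8.89∠90.0° Ω.

Z = 0 + j8.89 Ω = 8.89∠90.0° Ω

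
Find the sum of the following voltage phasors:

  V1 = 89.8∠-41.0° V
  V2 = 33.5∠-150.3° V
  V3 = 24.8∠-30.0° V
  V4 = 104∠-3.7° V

Step 1 — Convert each phasor to rectangular form:
  V1 = 89.8·(cos(-41.0°) + j·sin(-41.0°)) = 67.77 - j58.91 V
  V2 = 33.5·(cos(-150.3°) + j·sin(-150.3°)) = -29.1 - j16.6 V
  V3 = 24.8·(cos(-30.0°) + j·sin(-30.0°)) = 21.48 - j12.4 V
  V4 = 104·(cos(-3.7°) + j·sin(-3.7°)) = 103.8 - j6.711 V
Step 2 — Sum components: V_total = 163.9 - j94.62 V.
Step 3 — Convert to polar: |V_total| = 189.3 V, ∠V_total = -30.0°.

V_total = 189.3∠-30.0° V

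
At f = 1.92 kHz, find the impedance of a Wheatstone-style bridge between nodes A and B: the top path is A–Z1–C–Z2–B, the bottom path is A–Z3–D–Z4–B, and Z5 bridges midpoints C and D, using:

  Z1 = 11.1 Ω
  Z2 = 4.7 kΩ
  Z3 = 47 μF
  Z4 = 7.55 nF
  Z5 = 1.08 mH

Step 1 — Angular frequency: ω = 2π·f = 2π·1920 = 1.206e+04 rad/s.
Step 2 — Component impedances:
  Z1: Z = R = 11.1 Ω
  Z2: Z = R = 4700 Ω
  Z3: Z = 1/(jωC) = -j/(ω·C) = 0 - j1.764 Ω
  Z4: Z = 1/(jωC) = -j/(ω·C) = 0 - j1.098e+04 Ω
  Z5: Z = jωL = j·1.206e+04·0.00108 = 0 + j13.03 Ω
Step 3 — Bridge requires nodal analysis (the Z5 bridge couples midpoints C and D, so the two paths cannot be reduced to a simple series/parallel combination). Setting node B to ground and injecting 1 A at node A, the 3-node admittance system at A, C, D solves to V_A = Z_AB = 3979 - j1701 Ω = 4327∠-23.1° Ω.

Z = 3979 - j1701 Ω = 4327∠-23.1° Ω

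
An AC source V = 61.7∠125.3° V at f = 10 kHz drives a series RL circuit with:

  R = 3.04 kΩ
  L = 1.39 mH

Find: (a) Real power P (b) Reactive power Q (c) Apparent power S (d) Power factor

Step 1 — Angular frequency: ω = 2π·f = 2π·1e+04 = 6.283e+04 rad/s.
Step 2 — Component impedances:
  R: Z = R = 3040 Ω
  L: Z = jωL = j·6.283e+04·0.00139 = 0 + j87.34 Ω
Step 3 — Series combination: Z_total = R + L = 3040 + j87.34 Ω = 3041∠1.6° Ω.
Step 4 — Source phasor: V = 61.7∠125.3° V = -35.65 + j50.36 V.
Step 5 — Current: I = V / Z = -0.01124 + j0.01689 A = 0.02029∠123.7° A.
Step 6 — Complex power: S = V·I* = 1.251 + j0.03595 VA.
Step 7 — Real power: P = Re(S) = 1.251 W.
Step 8 — Reactive power: Q = Im(S) = 0.03595 VAR.
Step 9 — Apparent power: |S| = 1.252 VA.
Step 10 — Power factor: PF = P/|S| = 0.9996 (lagging).

(a) P = 1.251 W  (b) Q = 0.03595 VAR  (c) S = 1.252 VA  (d) PF = 0.9996 (lagging)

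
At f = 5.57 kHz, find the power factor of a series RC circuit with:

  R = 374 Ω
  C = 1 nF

Step 1 — Angular frequency: ω = 2π·f = 2π·5570 = 3.5e+04 rad/s.
Step 2 — Component impedances:
  R: Z = R = 374 Ω
  C: Z = 1/(jωC) = -j/(ω·C) = 0 - j2.857e+04 Ω
Step 3 — Series combination: Z_total = R + C = 374 - j2.857e+04 Ω = 2.858e+04∠-89.3° Ω.
Step 4 — Power factor: PF = cos(φ) = Re(Z)/|Z| = 374/2.858e+04 = 0.01309.
Step 5 — Type: Im(Z) = -2.857e+04 ⇒ leading (phase φ = -89.3°).

PF = 0.01309 (leading, φ = -89.3°)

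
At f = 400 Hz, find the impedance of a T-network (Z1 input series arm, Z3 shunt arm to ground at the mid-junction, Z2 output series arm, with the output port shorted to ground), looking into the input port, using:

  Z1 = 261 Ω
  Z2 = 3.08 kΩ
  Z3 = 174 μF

Step 1 — Angular frequency: ω = 2π·f = 2π·400 = 2513 rad/s.
Step 2 — Component impedances:
  Z1: Z = R = 261 Ω
  Z2: Z = R = 3080 Ω
  Z3: Z = 1/(jωC) = -j/(ω·C) = 0 - j2.287 Ω
Step 3 — With the output port shorted to ground, the output series arm Z2 runs from the junction to ground; the shunt arm Z3 also runs from the junction to ground. They appear in parallel: Z3 || Z2 = 0.001698 - j2.287 Ω.
Step 4 — Series with input arm Z1: Z_in = Z1 + (Z3 || Z2) = 261 - j2.287 Ω = 261∠-0.5° Ω.

Z = 261 - j2.287 Ω = 261∠-0.5° Ω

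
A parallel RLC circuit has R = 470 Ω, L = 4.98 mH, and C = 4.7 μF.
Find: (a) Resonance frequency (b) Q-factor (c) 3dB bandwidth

Step 1 — Resonance: ω₀ = 1/√(LC) = 1/√(0.00498·4.7e-06) = 6536 rad/s.
Step 2 — f₀ = ω₀/(2π) = 1040 Hz.
Step 3 — Parallel Q: Q = R/(ω₀L) = 470/(6536·0.00498) = 14.44.
Step 4 — Bandwidth: Δω = ω₀/Q = 452.7 rad/s; BW = Δω/(2π) = 72.05 Hz.

(a) f₀ = 1040 Hz  (b) Q = 14.44  (c) BW = 72.05 Hz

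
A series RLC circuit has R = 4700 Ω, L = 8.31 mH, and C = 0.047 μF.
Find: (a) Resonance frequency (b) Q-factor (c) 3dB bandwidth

Step 1 — Resonance: ω₀ = 1/√(LC) = 1/√(0.00831·4.7e-08) = 5.06e+04 rad/s.
Step 2 — f₀ = ω₀/(2π) = 8053 Hz.
Step 3 — Series Q: Q = ω₀L/R = 5.06e+04·0.00831/4700 = 0.08947.
Step 4 — Bandwidth: Δω = ω₀/Q = 5.656e+05 rad/s; BW = Δω/(2π) = 9.002e+04 Hz.

(a) f₀ = 8053 Hz  (b) Q = 0.08947  (c) BW = 9.002e+04 Hz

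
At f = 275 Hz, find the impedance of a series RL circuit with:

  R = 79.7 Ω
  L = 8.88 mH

Step 1 — Angular frequency: ω = 2π·f = 2π·275 = 1728 rad/s.
Step 2 — Component impedances:
  R: Z = R = 79.7 Ω
  L: Z = jωL = j·1728·0.00888 = 0 + j15.34 Ω
Step 3 — Series combination: Z_total = R + L = 79.7 + j15.34 Ω = 81.16∠10.9° Ω.

Z = 79.7 + j15.34 Ω = 81.16∠10.9° Ω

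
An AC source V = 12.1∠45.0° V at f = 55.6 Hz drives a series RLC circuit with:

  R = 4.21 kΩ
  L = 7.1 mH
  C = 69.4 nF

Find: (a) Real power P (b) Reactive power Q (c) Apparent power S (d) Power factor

Step 1 — Angular frequency: ω = 2π·f = 2π·55.6 = 349.3 rad/s.
Step 2 — Component impedances:
  R: Z = R = 4210 Ω
  L: Z = jωL = j·349.3·0.0071 = 0 + j2.48 Ω
  C: Z = 1/(jωC) = -j/(ω·C) = 0 - j4.125e+04 Ω
Step 3 — Series combination: Z_total = R + L + C = 4210 - j4.124e+04 Ω = 4.146e+04∠-84.2° Ω.
Step 4 — Source phasor: V = 12.1∠45.0° V = 8.556 + j8.556 V.
Step 5 — Current: I = V / Z = -0.0001844 + j0.0002263 A = 0.0002919∠129.2° A.
Step 6 — Complex power: S = V·I* = 0.0003586 - j0.003513 VA.
Step 7 — Real power: P = Re(S) = 0.0003586 W.
Step 8 — Reactive power: Q = Im(S) = -0.003513 VAR.
Step 9 — Apparent power: |S| = 0.003532 VA.
Step 10 — Power factor: PF = P/|S| = 0.1015 (leading).

(a) P = 0.0003586 W  (b) Q = -0.003513 VAR  (c) S = 0.003532 VA  (d) PF = 0.1015 (leading)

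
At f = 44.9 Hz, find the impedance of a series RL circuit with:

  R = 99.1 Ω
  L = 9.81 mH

Step 1 — Angular frequency: ω = 2π·f = 2π·44.9 = 282.1 rad/s.
Step 2 — Component impedances:
  R: Z = R = 99.1 Ω
  L: Z = jωL = j·282.1·0.00981 = 0 + j2.768 Ω
Step 3 — Series combination: Z_total = R + L = 99.1 + j2.768 Ω = 99.14∠1.6° Ω.

Z = 99.1 + j2.768 Ω = 99.14∠1.6° Ω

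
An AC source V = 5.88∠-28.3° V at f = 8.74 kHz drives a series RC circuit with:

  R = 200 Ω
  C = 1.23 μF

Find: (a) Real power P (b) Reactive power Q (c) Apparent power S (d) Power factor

Step 1 — Angular frequency: ω = 2π·f = 2π·8740 = 5.492e+04 rad/s.
Step 2 — Component impedances:
  R: Z = R = 200 Ω
  C: Z = 1/(jωC) = -j/(ω·C) = 0 - j14.8 Ω
Step 3 — Series combination: Z_total = R + C = 200 - j14.8 Ω = 200.5∠-4.2° Ω.
Step 4 — Source phasor: V = 5.88∠-28.3° V = 5.177 - j2.788 V.
Step 5 — Current: I = V / Z = 0.02677 - j0.01196 A = 0.02932∠-24.1° A.
Step 6 — Complex power: S = V·I* = 0.1719 - j0.01273 VA.
Step 7 — Real power: P = Re(S) = 0.1719 W.
Step 8 — Reactive power: Q = Im(S) = -0.01273 VAR.
Step 9 — Apparent power: |S| = 0.1724 VA.
Step 10 — Power factor: PF = P/|S| = 0.9973 (leading).

(a) P = 0.1719 W  (b) Q = -0.01273 VAR  (c) S = 0.1724 VA  (d) PF = 0.9973 (leading)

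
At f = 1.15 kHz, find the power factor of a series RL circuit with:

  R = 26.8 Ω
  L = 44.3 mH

Step 1 — Angular frequency: ω = 2π·f = 2π·1150 = 7226 rad/s.
Step 2 — Component impedances:
  R: Z = R = 26.8 Ω
  L: Z = jωL = j·7226·0.0443 = 0 + j320.1 Ω
Step 3 — Series combination: Z_total = R + L = 26.8 + j320.1 Ω = 321.2∠85.2° Ω.
Step 4 — Power factor: PF = cos(φ) = Re(Z)/|Z| = 26.8/321.22 = 0.08343.
Step 5 — Type: Im(Z) = 320.1 ⇒ lagging (phase φ = 85.2°).

PF = 0.08343 (lagging, φ = 85.2°)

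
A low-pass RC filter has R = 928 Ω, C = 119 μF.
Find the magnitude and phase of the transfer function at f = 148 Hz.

Step 1 — Angular frequency: ω = 2π·148 = 929.9 rad/s.
Step 2 — Transfer function: H(jω) = 1/(1 + jωRC).
Step 3 — Denominator: 1 + jωRC = 1 + j·929.9·928·0.000119 = 1 + j102.7.
Step 4 — H = 9.482e-05 - j0.009737.
Step 5 — Magnitude: |H| = 0.009737 (-40.2 dB); phase: φ = -89.4°.

|H| = 0.009737 (-40.2 dB), φ = -89.4°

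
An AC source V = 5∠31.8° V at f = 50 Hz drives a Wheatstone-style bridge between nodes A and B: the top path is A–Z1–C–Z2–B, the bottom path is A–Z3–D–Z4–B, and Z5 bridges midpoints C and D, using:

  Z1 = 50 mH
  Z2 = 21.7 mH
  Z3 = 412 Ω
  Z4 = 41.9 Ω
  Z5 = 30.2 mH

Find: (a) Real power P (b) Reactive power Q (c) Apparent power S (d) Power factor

Step 1 — Angular frequency: ω = 2π·f = 2π·50 = 314.2 rad/s.
Step 2 — Component impedances:
  Z1: Z = jωL = j·314.2·0.05 = 0 + j15.71 Ω
  Z2: Z = jωL = j·314.2·0.0217 = 0 + j6.817 Ω
  Z3: Z = R = 412 Ω
  Z4: Z = R = 41.9 Ω
  Z5: Z = jωL = j·314.2·0.0302 = 0 + j9.488 Ω
Step 3 — Bridge requires nodal analysis (the Z5 bridge couples midpoints C and D, so the two paths cannot be reduced to a simple series/parallel combination). Setting node B to ground and injecting 1 A at node A, the 3-node admittance system at A, C, D solves to V_A = Z_AB = 1.599 + j22.22 Ω = 22.28∠85.9° Ω.
Step 4 — Source phasor: V = 5∠31.8° V = 4.249 + j2.635 V.
Step 5 — Current: I = V / Z = 0.1317 - j0.1818 A = 0.2245∠-54.1° A.
Step 6 — Complex power: S = V·I* = 0.08058 + j1.119 VA.
Step 7 — Real power: P = Re(S) = 0.08058 W.
Step 8 — Reactive power: Q = Im(S) = 1.119 VAR.
Step 9 — Apparent power: |S| = 1.122 VA.
Step 10 — Power factor: PF = P/|S| = 0.0718 (lagging).

(a) P = 0.08058 W  (b) Q = 1.119 VAR  (c) S = 1.122 VA  (d) PF = 0.0718 (lagging)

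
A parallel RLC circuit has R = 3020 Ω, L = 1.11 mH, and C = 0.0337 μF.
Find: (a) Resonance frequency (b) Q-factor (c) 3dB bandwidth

Step 1 — Resonance: ω₀ = 1/√(LC) = 1/√(0.00111·3.37e-08) = 1.635e+05 rad/s.
Step 2 — f₀ = ω₀/(2π) = 2.602e+04 Hz.
Step 3 — Parallel Q: Q = R/(ω₀L) = 3020/(1.635e+05·0.00111) = 16.64.
Step 4 — Bandwidth: Δω = ω₀/Q = 9826 rad/s; BW = Δω/(2π) = 1564 Hz.

(a) f₀ = 2.602e+04 Hz  (b) Q = 16.64  (c) BW = 1564 Hz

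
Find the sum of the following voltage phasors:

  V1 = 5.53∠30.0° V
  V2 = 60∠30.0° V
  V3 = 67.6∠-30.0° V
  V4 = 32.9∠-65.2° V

Step 1 — Convert each phasor to rectangular form:
  V1 = 5.53·(cos(30.0°) + j·sin(30.0°)) = 4.789 + j2.765 V
  V2 = 60·(cos(30.0°) + j·sin(30.0°)) = 51.96 + j30 V
  V3 = 67.6·(cos(-30.0°) + j·sin(-30.0°)) = 58.54 - j33.8 V
  V4 = 32.9·(cos(-65.2°) + j·sin(-65.2°)) = 13.8 - j29.87 V
Step 2 — Sum components: V_total = 129.1 - j30.9 V.
Step 3 — Convert to polar: |V_total| = 132.7 V, ∠V_total = -13.5°.

V_total = 132.7∠-13.5° V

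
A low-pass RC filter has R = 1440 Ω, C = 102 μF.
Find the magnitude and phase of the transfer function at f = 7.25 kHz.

Step 1 — Angular frequency: ω = 2π·7250 = 4.555e+04 rad/s.
Step 2 — Transfer function: H(jω) = 1/(1 + jωRC).
Step 3 — Denominator: 1 + jωRC = 1 + j·4.555e+04·1440·0.000102 = 1 + j6691.
Step 4 — H = 2.234e-08 - j0.0001495.
Step 5 — Magnitude: |H| = 0.0001495 (-76.5 dB); phase: φ = -90.0°.

|H| = 0.0001495 (-76.5 dB), φ = -90.0°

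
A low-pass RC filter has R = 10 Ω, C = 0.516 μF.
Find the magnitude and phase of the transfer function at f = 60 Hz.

Step 1 — Angular frequency: ω = 2π·60 = 377 rad/s.
Step 2 — Transfer function: H(jω) = 1/(1 + jωRC).
Step 3 — Denominator: 1 + jωRC = 1 + j·377·10·5.16e-07 = 1 + j0.001945.
Step 4 — H = 1 - j0.001945.
Step 5 — Magnitude: |H| = 1 (-0.0 dB); phase: φ = -0.1°.

|H| = 1 (-0.0 dB), φ = -0.1°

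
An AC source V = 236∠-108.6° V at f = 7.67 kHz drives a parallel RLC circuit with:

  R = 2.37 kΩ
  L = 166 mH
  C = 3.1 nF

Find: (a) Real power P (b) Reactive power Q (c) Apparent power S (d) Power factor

Step 1 — Angular frequency: ω = 2π·f = 2π·7670 = 4.819e+04 rad/s.
Step 2 — Component impedances:
  R: Z = R = 2370 Ω
  L: Z = jωL = j·4.819e+04·0.166 = 0 + j8000 Ω
  C: Z = 1/(jωC) = -j/(ω·C) = 0 - j6694 Ω
Step 3 — Parallel combination: 1/Z_total = 1/R + 1/L + 1/C; Z_total = 2362 - j136.6 Ω = 2366∠-3.3° Ω.
Step 4 — Source phasor: V = 236∠-108.6° V = -75.27 - j223.7 V.
Step 5 — Current: I = V / Z = -0.02631 - j0.09621 A = 0.09974∠-105.3° A.
Step 6 — Complex power: S = V·I* = 23.5 - j1.359 VA.
Step 7 — Real power: P = Re(S) = 23.5 W.
Step 8 — Reactive power: Q = Im(S) = -1.359 VAR.
Step 9 — Apparent power: |S| = 23.54 VA.
Step 10 — Power factor: PF = P/|S| = 0.9983 (leading).

(a) P = 23.5 W  (b) Q = -1.359 VAR  (c) S = 23.54 VA  (d) PF = 0.9983 (leading)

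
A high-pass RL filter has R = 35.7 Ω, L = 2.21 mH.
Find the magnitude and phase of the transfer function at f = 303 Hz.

Step 1 — Angular frequency: ω = 2π·303 = 1904 rad/s.
Step 2 — Transfer function: H(jω) = jωL/(R + jωL).
Step 3 — Numerator jωL = j·4.207; denominator R + jωL = 35.7 + j4.207.
Step 4 — H = 0.0137 + j0.1162.
Step 5 — Magnitude: |H| = 0.117 (-18.6 dB); phase: φ = 83.3°.

|H| = 0.117 (-18.6 dB), φ = 83.3°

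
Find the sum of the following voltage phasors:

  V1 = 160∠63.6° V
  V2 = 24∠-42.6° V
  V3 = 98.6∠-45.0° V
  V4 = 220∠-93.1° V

Step 1 — Convert each phasor to rectangular form:
  V1 = 160·(cos(63.6°) + j·sin(63.6°)) = 71.14 + j143.3 V
  V2 = 24·(cos(-42.6°) + j·sin(-42.6°)) = 17.67 - j16.25 V
  V3 = 98.6·(cos(-45.0°) + j·sin(-45.0°)) = 69.72 - j69.72 V
  V4 = 220·(cos(-93.1°) + j·sin(-93.1°)) = -11.9 - j219.7 V
Step 2 — Sum components: V_total = 146.6 - j162.3 V.
Step 3 — Convert to polar: |V_total| = 218.8 V, ∠V_total = -47.9°.

V_total = 218.8∠-47.9° V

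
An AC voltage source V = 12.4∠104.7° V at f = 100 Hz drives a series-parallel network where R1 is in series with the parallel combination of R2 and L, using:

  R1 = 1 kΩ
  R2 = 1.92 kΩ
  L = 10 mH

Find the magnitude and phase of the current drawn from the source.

Step 1 — Angular frequency: ω = 2π·f = 2π·100 = 628.3 rad/s.
Step 2 — Component impedances:
  R1: Z = R = 1000 Ω
  R2: Z = R = 1920 Ω
  L: Z = jωL = j·628.3·0.01 = 0 + j6.283 Ω
Step 3 — Parallel branch: R2 || L = 1/(1/R2 + 1/L) = 0.02056 + j6.283 Ω.
Step 4 — Series with R1: Z_total = R1 + (R2 || L) = 1000 + j6.283 Ω = 1000∠0.4° Ω.
Step 5 — Source phasor: V = 12.4∠104.7° V = -3.147 + j11.99 V.
Step 6 — Ohm's law: I = V / Z_total = (-3.147 + j11.99) / (1000 + j6.283) = -0.003071 + j0.01201 A.
Step 7 — Convert to polar: |I| = 0.0124 A, ∠I = 104.3°.

I = 0.0124∠104.3° A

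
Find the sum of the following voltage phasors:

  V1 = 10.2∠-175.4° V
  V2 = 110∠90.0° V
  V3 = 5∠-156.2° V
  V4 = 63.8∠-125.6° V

Step 1 — Convert each phasor to rectangular form:
  V1 = 10.2·(cos(-175.4°) + j·sin(-175.4°)) = -10.17 - j0.818 V
  V2 = 110·(cos(90.0°) + j·sin(90.0°)) = 0 + j110 V
  V3 = 5·(cos(-156.2°) + j·sin(-156.2°)) = -4.575 - j2.018 V
  V4 = 63.8·(cos(-125.6°) + j·sin(-125.6°)) = -37.14 - j51.88 V
Step 2 — Sum components: V_total = -51.88 + j55.29 V.
Step 3 — Convert to polar: |V_total| = 75.82 V, ∠V_total = 133.2°.

V_total = 75.82∠133.2° V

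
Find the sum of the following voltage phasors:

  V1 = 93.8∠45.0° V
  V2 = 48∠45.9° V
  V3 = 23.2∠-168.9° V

Step 1 — Convert each phasor to rectangular form:
  V1 = 93.8·(cos(45.0°) + j·sin(45.0°)) = 66.33 + j66.33 V
  V2 = 48·(cos(45.9°) + j·sin(45.9°)) = 33.4 + j34.47 V
  V3 = 23.2·(cos(-168.9°) + j·sin(-168.9°)) = -22.77 - j4.467 V
Step 2 — Sum components: V_total = 76.96 + j96.33 V.
Step 3 — Convert to polar: |V_total| = 123.3 V, ∠V_total = 51.4°.

V_total = 123.3∠51.4° V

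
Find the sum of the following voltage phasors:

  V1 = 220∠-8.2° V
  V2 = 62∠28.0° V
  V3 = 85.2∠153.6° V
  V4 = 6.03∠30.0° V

Step 1 — Convert each phasor to rectangular form:
  V1 = 220·(cos(-8.2°) + j·sin(-8.2°)) = 217.8 - j31.38 V
  V2 = 62·(cos(28.0°) + j·sin(28.0°)) = 54.74 + j29.11 V
  V3 = 85.2·(cos(153.6°) + j·sin(153.6°)) = -76.31 + j37.88 V
  V4 = 6.03·(cos(30.0°) + j·sin(30.0°)) = 5.222 + j3.015 V
Step 2 — Sum components: V_total = 201.4 + j38.63 V.
Step 3 — Convert to polar: |V_total| = 205.1 V, ∠V_total = 10.9°.

V_total = 205.1∠10.9° V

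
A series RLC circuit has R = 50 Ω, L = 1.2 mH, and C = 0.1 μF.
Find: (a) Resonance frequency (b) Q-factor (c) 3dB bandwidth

Step 1 — Resonance: ω₀ = 1/√(LC) = 1/√(0.0012·1e-07) = 9.129e+04 rad/s.
Step 2 — f₀ = ω₀/(2π) = 1.453e+04 Hz.
Step 3 — Series Q: Q = ω₀L/R = 9.129e+04·0.0012/50 = 2.191.
Step 4 — Bandwidth: Δω = ω₀/Q = 4.167e+04 rad/s; BW = Δω/(2π) = 6631 Hz.

(a) f₀ = 1.453e+04 Hz  (b) Q = 2.191  (c) BW = 6631 Hz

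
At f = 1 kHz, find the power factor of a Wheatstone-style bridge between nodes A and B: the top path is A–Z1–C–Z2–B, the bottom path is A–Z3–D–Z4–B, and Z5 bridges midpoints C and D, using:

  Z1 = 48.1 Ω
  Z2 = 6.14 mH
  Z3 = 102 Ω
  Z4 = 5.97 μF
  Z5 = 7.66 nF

Step 1 — Angular frequency: ω = 2π·f = 2π·1000 = 6283 rad/s.
Step 2 — Component impedances:
  Z1: Z = R = 48.1 Ω
  Z2: Z = jωL = j·6283·0.00614 = 0 + j38.58 Ω
  Z3: Z = R = 102 Ω
  Z4: Z = 1/(jωC) = -j/(ω·C) = 0 - j26.66 Ω
  Z5: Z = 1/(jωC) = -j/(ω·C) = 0 - j2.078e+04 Ω
Step 3 — Bridge requires nodal analysis (the Z5 bridge couples midpoints C and D, so the two paths cannot be reduced to a simple series/parallel combination). Setting node B to ground and injecting 1 A at node A, the 3-node admittance system at A, C, D solves to V_A = Z_AB = 40.69 + j14.5 Ω = 43.2∠19.6° Ω.
Step 4 — Power factor: PF = cos(φ) = Re(Z)/|Z| = 40.694/43.2 = 0.942.
Step 5 — Type: Im(Z) = 14.5 ⇒ lagging (phase φ = 19.6°).

PF = 0.942 (lagging, φ = 19.6°)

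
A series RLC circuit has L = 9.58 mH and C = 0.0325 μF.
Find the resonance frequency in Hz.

Step 1 — Resonance condition Im(Z)=0 gives ω₀ = 1/√(LC).
Step 2 — ω₀ = 1/√(0.00958·3.25e-08) = 5.667e+04 rad/s.
Step 3 — f₀ = ω₀/(2π) = 9020 Hz.

f₀ = 9020 Hz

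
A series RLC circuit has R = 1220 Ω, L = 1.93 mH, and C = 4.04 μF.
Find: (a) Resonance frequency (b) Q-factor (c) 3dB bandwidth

Step 1 — Resonance condition Im(Z)=0 gives ω₀ = 1/√(LC).
Step 2 — ω₀ = 1/√(0.00193·4.04e-06) = 1.132e+04 rad/s.
Step 3 — f₀ = ω₀/(2π) = 1802 Hz.
Step 4 — Series Q: Q = ω₀L/R = 1.132e+04·0.00193/1220 = 0.01792.
Step 5 — 3dB bandwidth: Δω = ω₀/Q = 6.321e+05 rad/s; BW = Δω/(2π) = 1.006e+05 Hz.

(a) f₀ = 1802 Hz  (b) Q = 0.01792  (c) BW = 1.006e+05 Hz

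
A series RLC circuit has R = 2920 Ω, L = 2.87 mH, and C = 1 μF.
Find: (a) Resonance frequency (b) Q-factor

Step 1 — Resonance condition Im(Z)=0 gives ω₀ = 1/√(LC).
Step 2 — ω₀ = 1/√(0.00287·1e-06) = 1.867e+04 rad/s.
Step 3 — f₀ = ω₀/(2π) = 2971 Hz.
Step 4 — Series Q: Q = ω₀L/R = 1.867e+04·0.00287/2920 = 0.01835.

(a) f₀ = 2971 Hz  (b) Q = 0.01835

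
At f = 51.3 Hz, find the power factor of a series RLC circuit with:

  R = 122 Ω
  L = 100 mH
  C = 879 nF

Step 1 — Angular frequency: ω = 2π·f = 2π·51.3 = 322.3 rad/s.
Step 2 — Component impedances:
  R: Z = R = 122 Ω
  L: Z = jωL = j·322.3·0.1 = 0 + j32.23 Ω
  C: Z = 1/(jωC) = -j/(ω·C) = 0 - j3530 Ω
Step 3 — Series combination: Z_total = R + L + C = 122 - j3497 Ω = 3499∠-88.0° Ω.
Step 4 — Power factor: PF = cos(φ) = Re(Z)/|Z| = 122/3499.4 = 0.03486.
Step 5 — Type: Im(Z) = -3497 ⇒ leading (phase φ = -88.0°).

PF = 0.03486 (leading, φ = -88.0°)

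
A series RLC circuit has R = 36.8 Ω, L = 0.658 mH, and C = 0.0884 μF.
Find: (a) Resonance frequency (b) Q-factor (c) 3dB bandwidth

Step 1 — Resonance: ω₀ = 1/√(LC) = 1/√(0.000658·8.84e-08) = 1.311e+05 rad/s.
Step 2 — f₀ = ω₀/(2π) = 2.087e+04 Hz.
Step 3 — Series Q: Q = ω₀L/R = 1.311e+05·0.000658/36.8 = 2.344.
Step 4 — Bandwidth: Δω = ω₀/Q = 5.593e+04 rad/s; BW = Δω/(2π) = 8901 Hz.

(a) f₀ = 2.087e+04 Hz  (b) Q = 2.344  (c) BW = 8901 Hz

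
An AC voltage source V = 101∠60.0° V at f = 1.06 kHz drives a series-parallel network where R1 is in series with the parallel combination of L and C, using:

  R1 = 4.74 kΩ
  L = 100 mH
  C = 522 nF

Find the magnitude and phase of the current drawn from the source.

Step 1 — Angular frequency: ω = 2π·f = 2π·1060 = 6660 rad/s.
Step 2 — Component impedances:
  R1: Z = R = 4740 Ω
  L: Z = jωL = j·6660·0.1 = 0 + j666 Ω
  C: Z = 1/(jωC) = -j/(ω·C) = 0 - j287.6 Ω
Step 3 — Parallel branch: L || C = 1/(1/L + 1/C) = 0 - j506.3 Ω.
Step 4 — Series with R1: Z_total = R1 + (L || C) = 4740 - j506.3 Ω = 4767∠-6.1° Ω.
Step 5 — Source phasor: V = 101∠60.0° V = 50.5 + j87.47 V.
Step 6 — Ohm's law: I = V / Z_total = (50.5 + j87.47) / (4740 - j506.3) = 0.008585 + j0.01937 A.
Step 7 — Convert to polar: |I| = 0.02119 A, ∠I = 66.1°.

I = 0.02119∠66.1° A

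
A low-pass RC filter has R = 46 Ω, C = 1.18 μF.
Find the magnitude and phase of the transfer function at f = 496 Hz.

Step 1 — Angular frequency: ω = 2π·496 = 3116 rad/s.
Step 2 — Transfer function: H(jω) = 1/(1 + jωRC).
Step 3 — Denominator: 1 + jωRC = 1 + j·3116·46·1.18e-06 = 1 + j0.1692.
Step 4 — H = 0.9722 - j0.1645.
Step 5 — Magnitude: |H| = 0.986 (-0.1 dB); phase: φ = -9.6°.

|H| = 0.986 (-0.1 dB), φ = -9.6°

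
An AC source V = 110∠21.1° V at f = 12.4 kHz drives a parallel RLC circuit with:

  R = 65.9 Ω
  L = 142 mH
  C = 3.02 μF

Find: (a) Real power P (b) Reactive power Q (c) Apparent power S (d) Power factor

Step 1 — Angular frequency: ω = 2π·f = 2π·1.24e+04 = 7.791e+04 rad/s.
Step 2 — Component impedances:
  R: Z = R = 65.9 Ω
  L: Z = jωL = j·7.791e+04·0.142 = 0 + j1.106e+04 Ω
  C: Z = 1/(jωC) = -j/(ω·C) = 0 - j4.25 Ω
Step 3 — Parallel combination: 1/Z_total = 1/R + 1/L + 1/C; Z_total = 0.2732 - j4.234 Ω = 4.243∠-86.3° Ω.
Step 4 — Source phasor: V = 110∠21.1° V = 102.6 + j39.6 V.
Step 5 — Current: I = V / Z = -7.757 + j24.74 A = 25.93∠107.4° A.
Step 6 — Complex power: S = V·I* = 183.6 - j2846 VA.
Step 7 — Real power: P = Re(S) = 183.6 W.
Step 8 — Reactive power: Q = Im(S) = -2846 VAR.
Step 9 — Apparent power: |S| = 2852 VA.
Step 10 — Power factor: PF = P/|S| = 0.06438 (leading).

(a) P = 183.6 W  (b) Q = -2846 VAR  (c) S = 2852 VA  (d) PF = 0.06438 (leading)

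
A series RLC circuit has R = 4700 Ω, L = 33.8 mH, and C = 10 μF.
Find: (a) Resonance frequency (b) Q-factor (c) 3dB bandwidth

Step 1 — Resonance: ω₀ = 1/√(LC) = 1/√(0.0338·1e-05) = 1720 rad/s.
Step 2 — f₀ = ω₀/(2π) = 273.8 Hz.
Step 3 — Series Q: Q = ω₀L/R = 1720·0.0338/4700 = 0.01237.
Step 4 — Bandwidth: Δω = ω₀/Q = 1.391e+05 rad/s; BW = Δω/(2π) = 2.213e+04 Hz.

(a) f₀ = 273.8 Hz  (b) Q = 0.01237  (c) BW = 2.213e+04 Hz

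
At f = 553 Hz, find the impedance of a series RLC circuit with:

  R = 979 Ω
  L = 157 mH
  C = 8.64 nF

Step 1 — Angular frequency: ω = 2π·f = 2π·553 = 3475 rad/s.
Step 2 — Component impedances:
  R: Z = R = 979 Ω
  L: Z = jωL = j·3475·0.157 = 0 + j545.5 Ω
  C: Z = 1/(jωC) = -j/(ω·C) = 0 - j3.331e+04 Ω
Step 3 — Series combination: Z_total = R + L + C = 979 - j3.276e+04 Ω = 3.278e+04∠-88.3° Ω.

Z = 979 - j3.276e+04 Ω = 3.278e+04∠-88.3° Ω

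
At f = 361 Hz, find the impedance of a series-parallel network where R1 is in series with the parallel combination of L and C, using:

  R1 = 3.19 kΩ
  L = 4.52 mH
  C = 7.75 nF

Step 1 — Angular frequency: ω = 2π·f = 2π·361 = 2268 rad/s.
Step 2 — Component impedances:
  R1: Z = R = 3190 Ω
  L: Z = jωL = j·2268·0.00452 = 0 + j10.25 Ω
  C: Z = 1/(jωC) = -j/(ω·C) = 0 - j5.689e+04 Ω
Step 3 — Parallel branch: L || C = 1/(1/L + 1/C) = 0 + j10.25 Ω.
Step 4 — Series with R1: Z_total = R1 + (L || C) = 3190 + j10.25 Ω = 3190∠0.2° Ω.

Z = 3190 + j10.25 Ω = 3190∠0.2° Ω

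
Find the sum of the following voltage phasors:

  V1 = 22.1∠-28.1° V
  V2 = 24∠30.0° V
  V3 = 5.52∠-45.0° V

Step 1 — Convert each phasor to rectangular form:
  V1 = 22.1·(cos(-28.1°) + j·sin(-28.1°)) = 19.5 - j10.41 V
  V2 = 24·(cos(30.0°) + j·sin(30.0°)) = 20.78 + j12 V
  V3 = 5.52·(cos(-45.0°) + j·sin(-45.0°)) = 3.903 - j3.903 V
Step 2 — Sum components: V_total = 44.18 - j2.313 V.
Step 3 — Convert to polar: |V_total| = 44.24 V, ∠V_total = -3.0°.

V_total = 44.24∠-3.0° V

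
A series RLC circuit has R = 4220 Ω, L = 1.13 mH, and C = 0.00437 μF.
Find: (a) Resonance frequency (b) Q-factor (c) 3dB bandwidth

Step 1 — Resonance: ω₀ = 1/√(LC) = 1/√(0.00113·4.37e-09) = 4.5e+05 rad/s.
Step 2 — f₀ = ω₀/(2π) = 7.162e+04 Hz.
Step 3 — Series Q: Q = ω₀L/R = 4.5e+05·0.00113/4220 = 0.1205.
Step 4 — Bandwidth: Δω = ω₀/Q = 3.735e+06 rad/s; BW = Δω/(2π) = 5.944e+05 Hz.

(a) f₀ = 7.162e+04 Hz  (b) Q = 0.1205  (c) BW = 5.944e+05 Hz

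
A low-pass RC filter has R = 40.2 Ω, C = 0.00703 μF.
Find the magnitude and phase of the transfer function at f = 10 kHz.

Step 1 — Angular frequency: ω = 2π·1e+04 = 6.283e+04 rad/s.
Step 2 — Transfer function: H(jω) = 1/(1 + jωRC).
Step 3 — Denominator: 1 + jωRC = 1 + j·6.283e+04·40.2·7.03e-09 = 1 + j0.01776.
Step 4 — H = 0.9997 - j0.01775.
Step 5 — Magnitude: |H| = 0.9998 (-0.0 dB); phase: φ = -1.0°.

|H| = 0.9998 (-0.0 dB), φ = -1.0°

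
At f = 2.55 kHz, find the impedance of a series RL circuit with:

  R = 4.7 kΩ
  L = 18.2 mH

Step 1 — Angular frequency: ω = 2π·f = 2π·2550 = 1.602e+04 rad/s.
Step 2 — Component impedances:
  R: Z = R = 4700 Ω
  L: Z = jωL = j·1.602e+04·0.0182 = 0 + j291.6 Ω
Step 3 — Series combination: Z_total = R + L = 4700 + j291.6 Ω = 4709∠3.6° Ω.

Z = 4700 + j291.6 Ω = 4709∠3.6° Ω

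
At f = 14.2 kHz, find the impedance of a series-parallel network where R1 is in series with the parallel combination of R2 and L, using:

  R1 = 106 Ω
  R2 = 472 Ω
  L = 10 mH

Step 1 — Angular frequency: ω = 2π·f = 2π·1.42e+04 = 8.922e+04 rad/s.
Step 2 — Component impedances:
  R1: Z = R = 106 Ω
  R2: Z = R = 472 Ω
  L: Z = jωL = j·8.922e+04·0.01 = 0 + j892.2 Ω
Step 3 — Parallel branch: R2 || L = 1/(1/R2 + 1/L) = 368.8 + j195.1 Ω.
Step 4 — Series with R1: Z_total = R1 + (R2 || L) = 474.8 + j195.1 Ω = 513.3∠22.3° Ω.

Z = 474.8 + j195.1 Ω = 513.3∠22.3° Ω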